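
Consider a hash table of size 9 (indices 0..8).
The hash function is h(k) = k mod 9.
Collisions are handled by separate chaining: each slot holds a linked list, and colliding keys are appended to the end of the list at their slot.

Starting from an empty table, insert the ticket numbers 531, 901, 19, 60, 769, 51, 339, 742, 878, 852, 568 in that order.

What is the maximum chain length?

Insert 531: h=0, bucket 0 empty → new chain.
Insert 901: h=1, bucket 1 empty → new chain.
Insert 19: h=1, bucket 1 nonempty → append to chain.
Insert 60: h=6, bucket 6 empty → new chain.
Insert 769: h=4, bucket 4 empty → new chain.
Insert 51: h=6, bucket 6 nonempty → append to chain.
Insert 339: h=6, bucket 6 nonempty → append to chain.
Insert 742: h=4, bucket 4 nonempty → append to chain.
Insert 878: h=5, bucket 5 empty → new chain.
Insert 852: h=6, bucket 6 nonempty → append to chain.
Insert 568: h=1, bucket 1 nonempty → append to chain.
Final buckets:
0: 531
1: 901 -> 19 -> 568
2: _
3: _
4: 769 -> 742
5: 878
6: 60 -> 51 -> 339 -> 852
7: _
8: _

4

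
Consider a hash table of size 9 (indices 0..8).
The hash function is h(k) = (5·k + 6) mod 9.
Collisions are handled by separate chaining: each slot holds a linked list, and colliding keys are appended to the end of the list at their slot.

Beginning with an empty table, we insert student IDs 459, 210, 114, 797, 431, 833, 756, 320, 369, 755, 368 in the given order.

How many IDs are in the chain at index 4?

Insert 459: h=6, bucket 6 empty -> new chain.
Insert 210: h=3, bucket 3 empty -> new chain.
Insert 114: h=0, bucket 0 empty -> new chain.
Insert 797: h=4, bucket 4 empty -> new chain.
Insert 431: h=1, bucket 1 empty -> new chain.
Insert 833: h=4, bucket 4 nonempty -> append to chain.
Insert 756: h=6, bucket 6 nonempty -> append to chain.
Insert 320: h=4, bucket 4 nonempty -> append to chain.
Insert 369: h=6, bucket 6 nonempty -> append to chain.
Insert 755: h=1, bucket 1 nonempty -> append to chain.
Insert 368: h=1, bucket 1 nonempty -> append to chain.
Final buckets:
0: 114
1: 431 -> 755 -> 368
2: ∅
3: 210
4: 797 -> 833 -> 320
5: ∅
6: 459 -> 756 -> 369
7: ∅
8: ∅

3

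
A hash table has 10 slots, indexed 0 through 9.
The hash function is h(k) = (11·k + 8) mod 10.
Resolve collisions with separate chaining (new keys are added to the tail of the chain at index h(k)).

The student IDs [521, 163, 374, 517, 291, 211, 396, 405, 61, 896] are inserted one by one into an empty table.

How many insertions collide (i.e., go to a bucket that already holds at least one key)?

521 → bucket 9
163 → bucket 1
374 → bucket 2
517 → bucket 5
291 → bucket 9 (collision)
211 → bucket 9 (collision)
396 → bucket 4
405 → bucket 3
61 → bucket 9 (collision)
896 → bucket 4 (collision)
Final buckets:
0: .
1: 163
2: 374
3: 405
4: 396 -> 896
5: 517
6: .
7: .
8: .
9: 521 -> 291 -> 211 -> 61

4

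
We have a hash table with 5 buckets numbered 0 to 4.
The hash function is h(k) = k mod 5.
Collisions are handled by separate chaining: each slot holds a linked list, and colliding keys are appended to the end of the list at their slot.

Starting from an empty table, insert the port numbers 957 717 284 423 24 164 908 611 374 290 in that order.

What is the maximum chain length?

Insert 957: h=2, bucket 2 empty → new chain.
Insert 717: h=2, bucket 2 nonempty → append to chain.
Insert 284: h=4, bucket 4 empty → new chain.
Insert 423: h=3, bucket 3 empty → new chain.
Insert 24: h=4, bucket 4 nonempty → append to chain.
Insert 164: h=4, bucket 4 nonempty → append to chain.
Insert 908: h=3, bucket 3 nonempty → append to chain.
Insert 611: h=1, bucket 1 empty → new chain.
Insert 374: h=4, bucket 4 nonempty → append to chain.
Insert 290: h=0, bucket 0 empty → new chain.
Final buckets:
0: 290
1: 611
2: 957 -> 717
3: 423 -> 908
4: 284 -> 24 -> 164 -> 374

4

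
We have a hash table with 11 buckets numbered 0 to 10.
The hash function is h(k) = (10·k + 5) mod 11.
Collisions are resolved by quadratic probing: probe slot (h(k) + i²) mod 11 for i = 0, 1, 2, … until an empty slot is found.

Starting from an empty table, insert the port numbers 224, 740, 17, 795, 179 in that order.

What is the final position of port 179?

6

224 hashes to 1; slot 1 is free → place at 1.
740 hashes to 2; slot 2 is free → place at 2.
17 hashes to 10; slot 10 is free → place at 10.
795 hashes to 2; 2 taken → place at 3.
179 hashes to 2; 2,3 taken → place at 6.
Table: [—, 224, 740, 795, —, —, 179, —, —, —, 17]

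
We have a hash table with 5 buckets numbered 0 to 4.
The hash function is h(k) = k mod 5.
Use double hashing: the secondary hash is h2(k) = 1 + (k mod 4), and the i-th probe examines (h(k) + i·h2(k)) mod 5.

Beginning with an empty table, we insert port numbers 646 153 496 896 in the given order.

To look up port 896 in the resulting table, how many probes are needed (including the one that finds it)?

4

Insert 646: h=1, slot 1 empty → index 1.
Insert 153: h=3, slot 3 empty → index 3.
Insert 496: h=1, h2=1, slot 1 occupied → index 2.
Insert 896: h=1, h2=1, slots 1,2,3 occupied → index 4.
Table: [-, 646, 496, 153, 896]
Lookup 896: h=1, h2=1, probe 1,2,3,4 → found at 4.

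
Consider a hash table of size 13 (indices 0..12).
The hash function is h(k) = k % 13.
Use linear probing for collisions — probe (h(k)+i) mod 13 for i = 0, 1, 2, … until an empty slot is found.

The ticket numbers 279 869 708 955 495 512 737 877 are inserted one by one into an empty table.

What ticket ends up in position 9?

737

Insert 279: h=6, slot 6 empty => index 6.
Insert 869: h=11, slot 11 empty => index 11.
Insert 708: h=6, slot 6 occupied => index 7.
Insert 955: h=6, slots 6,7 occupied => index 8.
Insert 495: h=1, slot 1 empty => index 1.
Insert 512: h=5, slot 5 empty => index 5.
Insert 737: h=9, slot 9 empty => index 9.
Insert 877: h=6, slots 6,7,8,9 occupied => index 10.
Table: [—, 495, —, —, —, 512, 279, 708, 955, 737, 877, 869, —]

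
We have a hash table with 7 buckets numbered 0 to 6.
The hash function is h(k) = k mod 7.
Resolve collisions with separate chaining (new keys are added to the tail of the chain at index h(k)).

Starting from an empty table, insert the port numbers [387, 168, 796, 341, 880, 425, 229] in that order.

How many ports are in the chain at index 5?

Insert 387: h=2, bucket 2 empty -> new chain.
Insert 168: h=0, bucket 0 empty -> new chain.
Insert 796: h=5, bucket 5 empty -> new chain.
Insert 341: h=5, bucket 5 nonempty -> append to chain.
Insert 880: h=5, bucket 5 nonempty -> append to chain.
Insert 425: h=5, bucket 5 nonempty -> append to chain.
Insert 229: h=5, bucket 5 nonempty -> append to chain.
Final buckets:
0: 168
1: —
2: 387
3: —
4: —
5: 796 -> 341 -> 880 -> 425 -> 229
6: —

5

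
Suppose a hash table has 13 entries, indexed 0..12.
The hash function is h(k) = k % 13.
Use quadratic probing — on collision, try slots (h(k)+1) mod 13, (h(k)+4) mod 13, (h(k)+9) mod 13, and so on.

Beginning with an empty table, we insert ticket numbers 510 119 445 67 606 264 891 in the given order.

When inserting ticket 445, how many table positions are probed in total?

510: h=3 => slot 3
119: h=2 => slot 2
445: h=3, probe 3,4 => slot 4
67: h=2, probe 2,3,6 => slot 6
606: h=8 => slot 8
264: h=4, probe 4,5 => slot 5
891: h=7 => slot 7
Table: [-, -, 119, 510, 445, 264, 67, 891, 606, -, -, -, -]

2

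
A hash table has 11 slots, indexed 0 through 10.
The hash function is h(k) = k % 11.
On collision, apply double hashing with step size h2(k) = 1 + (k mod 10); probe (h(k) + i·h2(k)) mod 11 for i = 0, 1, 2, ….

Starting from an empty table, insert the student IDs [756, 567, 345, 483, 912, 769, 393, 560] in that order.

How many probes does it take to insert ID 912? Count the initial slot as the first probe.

2

Insert 756: h=8, slot 8 empty -> index 8.
Insert 567: h=6, slot 6 empty -> index 6.
Insert 345: h=4, slot 4 empty -> index 4.
Insert 483: h=10, slot 10 empty -> index 10.
Insert 912: h=10, h2=3, slot 10 occupied -> index 2.
Insert 769: h=10, h2=10, slot 10 occupied -> index 9.
Insert 393: h=8, h2=4, slot 8 occupied -> index 1.
Insert 560: h=10, h2=1, slot 10 occupied -> index 0.
Table: [560, 393, 912, _, 345, _, 567, _, 756, 769, 483]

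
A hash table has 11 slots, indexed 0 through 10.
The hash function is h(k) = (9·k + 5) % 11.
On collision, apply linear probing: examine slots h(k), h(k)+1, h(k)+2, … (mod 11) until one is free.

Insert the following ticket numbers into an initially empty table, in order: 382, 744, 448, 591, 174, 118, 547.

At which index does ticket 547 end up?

5

382 hashes to 0; slot 0 is free => place at 0.
744 hashes to 2; slot 2 is free => place at 2.
448 hashes to 0; 0 taken => place at 1.
591 hashes to 0; 0,1,2 taken => place at 3.
174 hashes to 9; slot 9 is free => place at 9.
118 hashes to 0; 0,1,2,3 taken => place at 4.
547 hashes to 0; 0,1,2,3,4 taken => place at 5.
Table: [382, 448, 744, 591, 118, 547, ∅, ∅, ∅, 174, ∅]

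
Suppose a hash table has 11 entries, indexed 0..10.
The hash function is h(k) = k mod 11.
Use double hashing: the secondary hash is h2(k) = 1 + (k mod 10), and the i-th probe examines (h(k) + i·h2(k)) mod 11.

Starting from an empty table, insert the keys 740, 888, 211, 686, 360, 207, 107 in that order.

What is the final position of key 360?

9

Insert 740: h=3, slot 3 empty => index 3.
Insert 888: h=8, slot 8 empty => index 8.
Insert 211: h=2, slot 2 empty => index 2.
Insert 686: h=4, slot 4 empty => index 4.
Insert 360: h=8, h2=1, slot 8 occupied => index 9.
Insert 207: h=9, h2=8, slot 9 occupied => index 6.
Insert 107: h=8, h2=8, slot 8 occupied => index 5.
Table: [-, -, 211, 740, 686, 107, 207, -, 888, 360, -]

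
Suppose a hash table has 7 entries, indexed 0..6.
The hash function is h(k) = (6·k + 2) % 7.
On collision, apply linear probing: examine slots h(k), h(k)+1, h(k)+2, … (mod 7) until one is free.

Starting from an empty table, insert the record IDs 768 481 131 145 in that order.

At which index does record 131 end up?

768: h=4 → slot 4
481: h=4, probe 4,5 → slot 5
131: h=4, probe 4,5,6 → slot 6
145: h=4, probe 4,5,6,0 → slot 0
Table: [145, -, -, -, 768, 481, 131]

6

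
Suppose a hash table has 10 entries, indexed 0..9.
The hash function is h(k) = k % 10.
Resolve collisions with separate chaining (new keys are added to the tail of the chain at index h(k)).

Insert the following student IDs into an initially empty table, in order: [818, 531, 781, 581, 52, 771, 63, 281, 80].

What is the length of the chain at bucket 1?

5

818 → bucket 8
531 → bucket 1
781 → bucket 1 (collision)
581 → bucket 1 (collision)
52 → bucket 2
771 → bucket 1 (collision)
63 → bucket 3
281 → bucket 1 (collision)
80 → bucket 0
Final buckets:
0: 80
1: 531 -> 781 -> 581 -> 771 -> 281
2: 52
3: 63
4: —
5: —
6: —
7: —
8: 818
9: —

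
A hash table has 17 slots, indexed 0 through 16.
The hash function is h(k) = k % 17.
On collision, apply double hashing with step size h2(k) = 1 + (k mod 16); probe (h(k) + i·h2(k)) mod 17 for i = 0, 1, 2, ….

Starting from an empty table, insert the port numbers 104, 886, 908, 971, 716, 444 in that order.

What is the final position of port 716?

104 hashes to 2; slot 2 is free -> place at 2.
886 hashes to 2, h2=7; 2 taken -> place at 9.
908 hashes to 7; slot 7 is free -> place at 7.
971 hashes to 2, h2=12; 2 taken -> place at 14.
716 hashes to 2, h2=13; 2 taken -> place at 15.
444 hashes to 2, h2=13; 2,15 taken -> place at 11.
Table: [-, -, 104, -, -, -, -, 908, -, 886, -, 444, -, -, 971, 716, -]

15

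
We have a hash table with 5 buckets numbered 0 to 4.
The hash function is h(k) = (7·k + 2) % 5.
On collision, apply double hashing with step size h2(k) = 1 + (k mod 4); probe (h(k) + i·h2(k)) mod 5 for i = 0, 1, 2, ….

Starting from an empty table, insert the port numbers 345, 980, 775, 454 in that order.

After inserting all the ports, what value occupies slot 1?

Insert 345: h=2, slot 2 empty → index 2.
Insert 980: h=2, h2=1, slot 2 occupied → index 3.
Insert 775: h=2, h2=4, slot 2 occupied → index 1.
Insert 454: h=0, slot 0 empty → index 0.
Table: [454, 775, 345, 980, .]

775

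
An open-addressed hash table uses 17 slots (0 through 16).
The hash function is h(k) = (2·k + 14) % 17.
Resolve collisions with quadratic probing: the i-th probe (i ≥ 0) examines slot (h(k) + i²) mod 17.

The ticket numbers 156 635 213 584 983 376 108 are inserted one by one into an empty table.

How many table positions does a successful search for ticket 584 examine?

156 hashes to 3; slot 3 is free → place at 3.
635 hashes to 9; slot 9 is free → place at 9.
213 hashes to 15; slot 15 is free → place at 15.
584 hashes to 9; 9 taken → place at 10.
983 hashes to 8; slot 8 is free → place at 8.
376 hashes to 1; slot 1 is free → place at 1.
108 hashes to 9; 9,10 taken → place at 13.
Table: [—, 376, —, 156, —, —, —, —, 983, 635, 584, —, —, 108, —, 213, —]
Lookup 584: h=9, probe 9,10 → found at 10.

2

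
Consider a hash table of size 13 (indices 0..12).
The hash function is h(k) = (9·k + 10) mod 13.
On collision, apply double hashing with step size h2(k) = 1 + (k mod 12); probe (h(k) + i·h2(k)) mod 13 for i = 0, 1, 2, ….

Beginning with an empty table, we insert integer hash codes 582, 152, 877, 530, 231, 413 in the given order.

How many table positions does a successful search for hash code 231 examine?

3

Insert 582: h=9, slot 9 empty → index 9.
Insert 152: h=0, slot 0 empty → index 0.
Insert 877: h=12, slot 12 empty → index 12.
Insert 530: h=9, h2=3, slots 9,12 occupied → index 2.
Insert 231: h=9, h2=4, slots 9,0 occupied → index 4.
Insert 413: h=9, h2=6, slots 9,2 occupied → index 8.
Table: [152, _, 530, _, 231, _, _, _, 413, 582, _, _, 877]
Lookup 231: h=9, h2=4, probe 9,0,4 → found at 4.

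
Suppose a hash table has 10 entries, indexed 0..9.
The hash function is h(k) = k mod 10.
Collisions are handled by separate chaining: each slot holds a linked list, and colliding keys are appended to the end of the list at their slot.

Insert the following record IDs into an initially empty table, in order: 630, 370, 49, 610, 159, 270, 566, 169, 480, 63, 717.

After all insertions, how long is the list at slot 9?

630 → bucket 0
370 → bucket 0 (collision)
49 → bucket 9
610 → bucket 0 (collision)
159 → bucket 9 (collision)
270 → bucket 0 (collision)
566 → bucket 6
169 → bucket 9 (collision)
480 → bucket 0 (collision)
63 → bucket 3
717 → bucket 7
Final buckets:
0: 630 -> 370 -> 610 -> 270 -> 480
1: -
2: -
3: 63
4: -
5: -
6: 566
7: 717
8: -
9: 49 -> 159 -> 169

3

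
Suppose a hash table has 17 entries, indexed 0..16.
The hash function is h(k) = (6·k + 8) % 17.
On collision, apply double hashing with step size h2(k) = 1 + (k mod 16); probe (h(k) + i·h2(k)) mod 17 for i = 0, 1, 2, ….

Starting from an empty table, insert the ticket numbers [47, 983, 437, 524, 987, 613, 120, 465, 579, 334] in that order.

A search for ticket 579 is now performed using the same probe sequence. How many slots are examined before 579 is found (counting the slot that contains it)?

3

Insert 47: h=1, slot 1 empty -> index 1.
Insert 983: h=7, slot 7 empty -> index 7.
Insert 437: h=12, slot 12 empty -> index 12.
Insert 524: h=7, h2=13, slot 7 occupied -> index 3.
Insert 987: h=14, slot 14 empty -> index 14.
Insert 613: h=14, h2=6, slots 14,3 occupied -> index 9.
Insert 120: h=14, h2=9, slot 14 occupied -> index 6.
Insert 465: h=10, slot 10 empty -> index 10.
Insert 579: h=14, h2=4, slots 14,1 occupied -> index 5.
Insert 334: h=6, h2=15, slot 6 occupied -> index 4.
Table: [∅, 47, ∅, 524, 334, 579, 120, 983, ∅, 613, 465, ∅, 437, ∅, 987, ∅, ∅]
Lookup 579: h=14, h2=4, probe 14,1,5 → found at 5.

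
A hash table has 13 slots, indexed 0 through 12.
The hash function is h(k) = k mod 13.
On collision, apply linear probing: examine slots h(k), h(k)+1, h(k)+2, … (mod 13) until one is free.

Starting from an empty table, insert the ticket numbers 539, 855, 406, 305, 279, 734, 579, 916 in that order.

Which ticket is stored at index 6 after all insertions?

539

539: h=6 → slot 6
855: h=10 → slot 10
406: h=3 → slot 3
305: h=6, probe 6,7 → slot 7
279: h=6, probe 6,7,8 → slot 8
734: h=6, probe 6,7,8,9 → slot 9
579: h=7, probe 7,8,9,10,11 → slot 11
916: h=6, probe 6,7,8,9,10,11,12 → slot 12
Table: [-, -, -, 406, -, -, 539, 305, 279, 734, 855, 579, 916]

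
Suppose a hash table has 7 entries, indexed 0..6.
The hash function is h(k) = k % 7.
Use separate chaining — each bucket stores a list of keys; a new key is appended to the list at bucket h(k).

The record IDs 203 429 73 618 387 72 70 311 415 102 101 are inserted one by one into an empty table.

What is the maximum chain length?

Insert 203: h=0, bucket 0 empty → new chain.
Insert 429: h=2, bucket 2 empty → new chain.
Insert 73: h=3, bucket 3 empty → new chain.
Insert 618: h=2, bucket 2 nonempty → append to chain.
Insert 387: h=2, bucket 2 nonempty → append to chain.
Insert 72: h=2, bucket 2 nonempty → append to chain.
Insert 70: h=0, bucket 0 nonempty → append to chain.
Insert 311: h=3, bucket 3 nonempty → append to chain.
Insert 415: h=2, bucket 2 nonempty → append to chain.
Insert 102: h=4, bucket 4 empty → new chain.
Insert 101: h=3, bucket 3 nonempty → append to chain.
Final buckets:
0: 203 -> 70
1: .
2: 429 -> 618 -> 387 -> 72 -> 415
3: 73 -> 311 -> 101
4: 102
5: .
6: .

5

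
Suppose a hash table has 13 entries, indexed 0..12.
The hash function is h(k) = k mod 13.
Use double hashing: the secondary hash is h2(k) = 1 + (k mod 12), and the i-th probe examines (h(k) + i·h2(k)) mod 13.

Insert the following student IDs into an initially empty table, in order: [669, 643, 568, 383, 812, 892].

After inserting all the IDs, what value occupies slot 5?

383

669 hashes to 6; slot 6 is free -> place at 6.
643 hashes to 6, h2=8; 6 taken -> place at 1.
568 hashes to 9; slot 9 is free -> place at 9.
383 hashes to 6, h2=12; 6 taken -> place at 5.
812 hashes to 6, h2=9; 6 taken -> place at 2.
892 hashes to 8; slot 8 is free -> place at 8.
Table: [∅, 643, 812, ∅, ∅, 383, 669, ∅, 892, 568, ∅, ∅, ∅]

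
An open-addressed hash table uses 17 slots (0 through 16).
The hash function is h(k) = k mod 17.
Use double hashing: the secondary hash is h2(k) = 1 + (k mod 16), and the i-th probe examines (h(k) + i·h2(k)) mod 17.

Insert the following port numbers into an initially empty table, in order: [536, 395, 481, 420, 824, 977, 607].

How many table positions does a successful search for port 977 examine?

2

536: h=9 => slot 9
395: h=4 => slot 4
481: h=5 => slot 5
420: h=12 => slot 12
824: h=8 => slot 8
977: h=8, h2=2, probe 8,10 => slot 10
607: h=12, h2=16, probe 12,11 => slot 11
Table: [-, -, -, -, 395, 481, -, -, 824, 536, 977, 607, 420, -, -, -, -]
Lookup 977: h=8, h2=2, probe 8,10 → found at 10.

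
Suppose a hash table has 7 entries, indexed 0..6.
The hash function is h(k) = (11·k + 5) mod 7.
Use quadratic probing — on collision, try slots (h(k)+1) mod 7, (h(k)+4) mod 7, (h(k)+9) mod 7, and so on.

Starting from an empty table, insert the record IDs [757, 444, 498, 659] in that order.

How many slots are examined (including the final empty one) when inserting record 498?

3

Insert 757: h=2, slot 2 empty => index 2.
Insert 444: h=3, slot 3 empty => index 3.
Insert 498: h=2, slots 2,3 occupied => index 6.
Insert 659: h=2, slots 2,3,6 occupied => index 4.
Table: [., ., 757, 444, 659, ., 498]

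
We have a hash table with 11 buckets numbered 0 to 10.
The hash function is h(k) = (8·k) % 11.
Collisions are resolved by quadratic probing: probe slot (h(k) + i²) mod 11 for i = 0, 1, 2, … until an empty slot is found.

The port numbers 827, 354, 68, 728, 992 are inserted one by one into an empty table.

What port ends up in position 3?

Insert 827: h=5, slot 5 empty => index 5.
Insert 354: h=5, slot 5 occupied => index 6.
Insert 68: h=5, slots 5,6 occupied => index 9.
Insert 728: h=5, slots 5,6,9 occupied => index 3.
Insert 992: h=5, slots 5,6,9,3 occupied => index 10.
Table: [—, —, —, 728, —, 827, 354, —, —, 68, 992]

728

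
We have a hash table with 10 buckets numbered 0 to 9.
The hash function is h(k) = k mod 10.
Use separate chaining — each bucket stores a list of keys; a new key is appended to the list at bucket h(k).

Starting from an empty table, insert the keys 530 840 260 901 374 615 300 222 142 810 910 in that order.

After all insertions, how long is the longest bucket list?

6

530 → bucket 0
840 → bucket 0 (collision)
260 → bucket 0 (collision)
901 → bucket 1
374 → bucket 4
615 → bucket 5
300 → bucket 0 (collision)
222 → bucket 2
142 → bucket 2 (collision)
810 → bucket 0 (collision)
910 → bucket 0 (collision)
Final buckets:
0: 530 -> 840 -> 260 -> 300 -> 810 -> 910
1: 901
2: 222 -> 142
3: _
4: 374
5: 615
6: _
7: _
8: _
9: _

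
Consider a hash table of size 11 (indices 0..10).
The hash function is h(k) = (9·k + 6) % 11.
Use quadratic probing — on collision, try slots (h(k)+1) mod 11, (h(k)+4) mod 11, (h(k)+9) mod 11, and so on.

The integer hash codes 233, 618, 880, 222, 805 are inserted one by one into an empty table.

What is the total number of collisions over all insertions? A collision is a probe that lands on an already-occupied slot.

8

233: h=2 → slot 2
618: h=2, probe 2,3 → slot 3
880: h=6 → slot 6
222: h=2, probe 2,3,6,0 → slot 0
805: h=2, probe 2,3,6,0,7 → slot 7
Table: [222, —, 233, 618, —, —, 880, 805, —, —, —]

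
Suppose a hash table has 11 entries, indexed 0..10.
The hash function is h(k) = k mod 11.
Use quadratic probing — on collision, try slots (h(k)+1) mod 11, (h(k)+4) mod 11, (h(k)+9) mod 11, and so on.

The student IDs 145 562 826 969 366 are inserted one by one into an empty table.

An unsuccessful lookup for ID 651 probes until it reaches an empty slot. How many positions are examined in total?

3

145: h=2 -> slot 2
562: h=1 -> slot 1
826: h=1, probe 1,2,5 -> slot 5
969: h=1, probe 1,2,5,10 -> slot 10
366: h=3 -> slot 3
Table: [—, 562, 145, 366, —, 826, —, —, —, —, 969]
Lookup 651: h=2, probe 2,3,6 → slot 6 empty, not found.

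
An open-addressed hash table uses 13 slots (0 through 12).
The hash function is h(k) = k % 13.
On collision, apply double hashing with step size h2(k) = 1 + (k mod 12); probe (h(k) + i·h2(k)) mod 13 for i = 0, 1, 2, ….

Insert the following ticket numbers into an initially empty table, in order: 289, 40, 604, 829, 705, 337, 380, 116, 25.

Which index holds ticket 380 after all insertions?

Insert 289: h=3, slot 3 empty -> index 3.
Insert 40: h=1, slot 1 empty -> index 1.
Insert 604: h=6, slot 6 empty -> index 6.
Insert 829: h=10, slot 10 empty -> index 10.
Insert 705: h=3, h2=10, slot 3 occupied -> index 0.
Insert 337: h=12, slot 12 empty -> index 12.
Insert 380: h=3, h2=9, slots 3,12 occupied -> index 8.
Insert 116: h=12, h2=9, slots 12,8 occupied -> index 4.
Insert 25: h=12, h2=2, slots 12,1,3 occupied -> index 5.
Table: [705, 40, _, 289, 116, 25, 604, _, 380, _, 829, _, 337]

8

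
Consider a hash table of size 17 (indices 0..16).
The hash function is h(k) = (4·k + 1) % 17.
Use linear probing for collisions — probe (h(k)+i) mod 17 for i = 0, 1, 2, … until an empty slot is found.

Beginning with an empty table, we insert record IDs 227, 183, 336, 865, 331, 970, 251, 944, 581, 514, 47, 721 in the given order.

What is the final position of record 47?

Insert 227: h=8, slot 8 empty -> index 8.
Insert 183: h=2, slot 2 empty -> index 2.
Insert 336: h=2, slot 2 occupied -> index 3.
Insert 865: h=10, slot 10 empty -> index 10.
Insert 331: h=16, slot 16 empty -> index 16.
Insert 970: h=5, slot 5 empty -> index 5.
Insert 251: h=2, slots 2,3 occupied -> index 4.
Insert 944: h=3, slots 3,4,5 occupied -> index 6.
Insert 581: h=13, slot 13 empty -> index 13.
Insert 514: h=0, slot 0 empty -> index 0.
Insert 47: h=2, slots 2,3,4,5,6 occupied -> index 7.
Insert 721: h=12, slot 12 empty -> index 12.
Table: [514, —, 183, 336, 251, 970, 944, 47, 227, —, 865, —, 721, 581, —, —, 331]

7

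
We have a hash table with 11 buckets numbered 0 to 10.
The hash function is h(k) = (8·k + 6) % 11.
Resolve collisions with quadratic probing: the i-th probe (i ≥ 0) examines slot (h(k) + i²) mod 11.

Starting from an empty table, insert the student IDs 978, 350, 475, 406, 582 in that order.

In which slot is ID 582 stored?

2

978: h=9 => slot 9
350: h=1 => slot 1
475: h=0 => slot 0
406: h=9, probe 9,10 => slot 10
582: h=9, probe 9,10,2 => slot 2
Table: [475, 350, 582, _, _, _, _, _, _, 978, 406]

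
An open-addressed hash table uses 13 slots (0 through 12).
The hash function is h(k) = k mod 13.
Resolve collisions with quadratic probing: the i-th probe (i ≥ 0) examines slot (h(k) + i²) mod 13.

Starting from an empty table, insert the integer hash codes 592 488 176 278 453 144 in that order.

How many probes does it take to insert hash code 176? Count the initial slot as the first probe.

592: h=7 => slot 7
488: h=7, probe 7,8 => slot 8
176: h=7, probe 7,8,11 => slot 11
278: h=5 => slot 5
453: h=11, probe 11,12 => slot 12
144: h=1 => slot 1
Table: [-, 144, -, -, -, 278, -, 592, 488, -, -, 176, 453]

3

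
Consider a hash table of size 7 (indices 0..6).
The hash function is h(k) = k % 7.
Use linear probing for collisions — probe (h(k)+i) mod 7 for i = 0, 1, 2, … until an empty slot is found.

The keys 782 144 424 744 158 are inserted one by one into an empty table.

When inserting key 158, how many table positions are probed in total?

782 hashes to 5; slot 5 is free → place at 5.
144 hashes to 4; slot 4 is free → place at 4.
424 hashes to 4; 4,5 taken → place at 6.
744 hashes to 2; slot 2 is free → place at 2.
158 hashes to 4; 4,5,6 taken → place at 0.
Table: [158, ∅, 744, ∅, 144, 782, 424]

4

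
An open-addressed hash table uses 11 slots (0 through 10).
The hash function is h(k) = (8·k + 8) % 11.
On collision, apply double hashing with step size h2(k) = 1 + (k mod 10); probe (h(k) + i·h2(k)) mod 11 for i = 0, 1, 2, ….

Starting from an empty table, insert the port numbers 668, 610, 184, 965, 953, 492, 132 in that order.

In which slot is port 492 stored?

668 hashes to 6; slot 6 is free => place at 6.
610 hashes to 4; slot 4 is free => place at 4.
184 hashes to 6, h2=5; 6 taken => place at 0.
965 hashes to 6, h2=6; 6 taken => place at 1.
953 hashes to 9; slot 9 is free => place at 9.
492 hashes to 6, h2=3; 6,9,1,4 taken => place at 7.
132 hashes to 8; slot 8 is free => place at 8.
Table: [184, 965, ∅, ∅, 610, ∅, 668, 492, 132, 953, ∅]

7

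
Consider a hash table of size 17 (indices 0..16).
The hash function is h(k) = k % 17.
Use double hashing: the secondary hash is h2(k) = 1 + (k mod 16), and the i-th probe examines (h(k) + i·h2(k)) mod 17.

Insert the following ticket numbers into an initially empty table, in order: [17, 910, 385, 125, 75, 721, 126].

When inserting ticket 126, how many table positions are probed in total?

2

17: h=0 → slot 0
910: h=9 → slot 9
385: h=11 → slot 11
125: h=6 → slot 6
75: h=7 → slot 7
721: h=7, h2=2, probe 7,9,11,13 → slot 13
126: h=7, h2=15, probe 7,5 → slot 5
Table: [17, —, —, —, —, 126, 125, 75, —, 910, —, 385, —, 721, —, —, —]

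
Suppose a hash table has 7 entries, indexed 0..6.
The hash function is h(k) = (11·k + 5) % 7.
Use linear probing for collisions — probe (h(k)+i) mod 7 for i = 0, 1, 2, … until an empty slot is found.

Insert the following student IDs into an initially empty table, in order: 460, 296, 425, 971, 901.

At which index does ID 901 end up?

460: h=4 → slot 4
296: h=6 → slot 6
425: h=4, probe 4,5 → slot 5
971: h=4, probe 4,5,6,0 → slot 0
901: h=4, probe 4,5,6,0,1 → slot 1
Table: [971, 901, —, —, 460, 425, 296]

1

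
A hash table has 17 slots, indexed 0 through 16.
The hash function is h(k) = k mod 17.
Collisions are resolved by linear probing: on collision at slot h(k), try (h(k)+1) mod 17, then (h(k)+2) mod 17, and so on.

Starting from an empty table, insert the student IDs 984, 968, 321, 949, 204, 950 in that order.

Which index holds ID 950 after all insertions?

2

Insert 984: h=15, slot 15 empty -> index 15.
Insert 968: h=16, slot 16 empty -> index 16.
Insert 321: h=15, slots 15,16 occupied -> index 0.
Insert 949: h=14, slot 14 empty -> index 14.
Insert 204: h=0, slot 0 occupied -> index 1.
Insert 950: h=15, slots 15,16,0,1 occupied -> index 2.
Table: [321, 204, 950, ∅, ∅, ∅, ∅, ∅, ∅, ∅, ∅, ∅, ∅, ∅, 949, 984, 968]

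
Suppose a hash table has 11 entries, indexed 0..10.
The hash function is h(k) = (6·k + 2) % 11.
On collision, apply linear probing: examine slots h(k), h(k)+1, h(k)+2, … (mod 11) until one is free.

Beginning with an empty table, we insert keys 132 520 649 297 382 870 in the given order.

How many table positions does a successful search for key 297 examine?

Insert 132: h=2, slot 2 empty → index 2.
Insert 520: h=9, slot 9 empty → index 9.
Insert 649: h=2, slot 2 occupied → index 3.
Insert 297: h=2, slots 2,3 occupied → index 4.
Insert 382: h=6, slot 6 empty → index 6.
Insert 870: h=8, slot 8 empty → index 8.
Table: [., ., 132, 649, 297, ., 382, ., 870, 520, .]
Lookup 297: h=2, probe 2,3,4 → found at 4.

3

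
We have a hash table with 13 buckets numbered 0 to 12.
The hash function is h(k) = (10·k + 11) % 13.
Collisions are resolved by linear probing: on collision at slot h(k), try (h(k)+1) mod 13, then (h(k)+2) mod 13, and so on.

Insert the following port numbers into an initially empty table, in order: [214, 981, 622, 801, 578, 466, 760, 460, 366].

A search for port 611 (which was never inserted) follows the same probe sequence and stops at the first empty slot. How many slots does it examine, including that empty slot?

214: h=6 → slot 6
981: h=6, probe 6,7 → slot 7
622: h=4 → slot 4
801: h=0 → slot 0
578: h=6, probe 6,7,8 → slot 8
466: h=4, probe 4,5 → slot 5
760: h=6, probe 6,7,8,9 → slot 9
460: h=9, probe 9,10 → slot 10
366: h=5, probe 5,6,7,8,9,10,11 → slot 11
Table: [801, —, —, —, 622, 466, 214, 981, 578, 760, 460, 366, —]
Lookup 611: h=11, probe 11,12 → slot 12 empty, not found.

2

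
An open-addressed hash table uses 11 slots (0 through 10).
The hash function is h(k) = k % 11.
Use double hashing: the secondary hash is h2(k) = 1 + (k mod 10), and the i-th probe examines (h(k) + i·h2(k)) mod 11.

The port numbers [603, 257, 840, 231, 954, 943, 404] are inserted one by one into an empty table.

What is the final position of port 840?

Insert 603: h=9, slot 9 empty -> index 9.
Insert 257: h=4, slot 4 empty -> index 4.
Insert 840: h=4, h2=1, slot 4 occupied -> index 5.
Insert 231: h=0, slot 0 empty -> index 0.
Insert 954: h=8, slot 8 empty -> index 8.
Insert 943: h=8, h2=4, slot 8 occupied -> index 1.
Insert 404: h=8, h2=5, slot 8 occupied -> index 2.
Table: [231, 943, 404, _, 257, 840, _, _, 954, 603, _]

5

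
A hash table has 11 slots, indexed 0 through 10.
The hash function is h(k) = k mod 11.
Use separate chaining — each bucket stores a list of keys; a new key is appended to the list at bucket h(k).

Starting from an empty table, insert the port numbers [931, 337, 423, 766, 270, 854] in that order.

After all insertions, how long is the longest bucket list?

4

931 → bucket 7
337 → bucket 7 (collision)
423 → bucket 5
766 → bucket 7 (collision)
270 → bucket 6
854 → bucket 7 (collision)
Final buckets:
0: —
1: —
2: —
3: —
4: —
5: 423
6: 270
7: 931 -> 337 -> 766 -> 854
8: —
9: —
10: —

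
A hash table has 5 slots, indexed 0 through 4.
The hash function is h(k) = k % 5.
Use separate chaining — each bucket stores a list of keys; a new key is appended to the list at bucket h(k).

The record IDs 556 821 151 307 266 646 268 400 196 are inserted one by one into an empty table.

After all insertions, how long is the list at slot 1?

6

Insert 556: h=1, bucket 1 empty → new chain.
Insert 821: h=1, bucket 1 nonempty → append to chain.
Insert 151: h=1, bucket 1 nonempty → append to chain.
Insert 307: h=2, bucket 2 empty → new chain.
Insert 266: h=1, bucket 1 nonempty → append to chain.
Insert 646: h=1, bucket 1 nonempty → append to chain.
Insert 268: h=3, bucket 3 empty → new chain.
Insert 400: h=0, bucket 0 empty → new chain.
Insert 196: h=1, bucket 1 nonempty → append to chain.
Final buckets:
0: 400
1: 556 -> 821 -> 151 -> 266 -> 646 -> 196
2: 307
3: 268
4: —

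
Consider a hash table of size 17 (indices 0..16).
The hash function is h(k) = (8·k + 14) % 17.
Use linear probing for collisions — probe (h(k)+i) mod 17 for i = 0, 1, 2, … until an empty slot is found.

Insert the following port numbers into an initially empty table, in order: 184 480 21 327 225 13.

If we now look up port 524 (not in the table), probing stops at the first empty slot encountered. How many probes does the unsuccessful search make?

2

Insert 184: h=7, slot 7 empty -> index 7.
Insert 480: h=12, slot 12 empty -> index 12.
Insert 21: h=12, slot 12 occupied -> index 13.
Insert 327: h=12, slots 12,13 occupied -> index 14.
Insert 225: h=12, slots 12,13,14 occupied -> index 15.
Insert 13: h=16, slot 16 empty -> index 16.
Table: [—, —, —, —, —, —, —, 184, —, —, —, —, 480, 21, 327, 225, 13]
Lookup 524: h=7, probe 7,8 → slot 8 empty, not found.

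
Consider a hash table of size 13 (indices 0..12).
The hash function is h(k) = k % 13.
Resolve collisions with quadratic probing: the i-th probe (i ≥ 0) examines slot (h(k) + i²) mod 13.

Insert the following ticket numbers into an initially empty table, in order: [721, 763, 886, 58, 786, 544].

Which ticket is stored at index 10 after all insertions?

721: h=6 -> slot 6
763: h=9 -> slot 9
886: h=2 -> slot 2
58: h=6, probe 6,7 -> slot 7
786: h=6, probe 6,7,10 -> slot 10
544: h=11 -> slot 11
Table: [., ., 886, ., ., ., 721, 58, ., 763, 786, 544, .]

786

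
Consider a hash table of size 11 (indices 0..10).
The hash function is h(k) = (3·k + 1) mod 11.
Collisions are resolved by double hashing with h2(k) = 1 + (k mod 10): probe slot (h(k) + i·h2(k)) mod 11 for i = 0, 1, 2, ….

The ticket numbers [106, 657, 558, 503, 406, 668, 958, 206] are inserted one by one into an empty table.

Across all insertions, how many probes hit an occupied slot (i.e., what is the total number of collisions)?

106 hashes to 0; slot 0 is free => place at 0.
657 hashes to 3; slot 3 is free => place at 3.
558 hashes to 3, h2=9; 3 taken => place at 1.
503 hashes to 3, h2=4; 3 taken => place at 7.
406 hashes to 9; slot 9 is free => place at 9.
668 hashes to 3, h2=9; 3,1 taken => place at 10.
958 hashes to 4; slot 4 is free => place at 4.
206 hashes to 3, h2=7; 3,10 taken => place at 6.
Table: [106, 558, ., 657, 958, ., 206, 503, ., 406, 668]

6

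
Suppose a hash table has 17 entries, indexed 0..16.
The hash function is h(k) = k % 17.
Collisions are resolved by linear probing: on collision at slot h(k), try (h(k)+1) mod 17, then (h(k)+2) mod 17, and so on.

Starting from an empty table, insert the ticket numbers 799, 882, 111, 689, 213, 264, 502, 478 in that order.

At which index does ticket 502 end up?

799 hashes to 0; slot 0 is free -> place at 0.
882 hashes to 15; slot 15 is free -> place at 15.
111 hashes to 9; slot 9 is free -> place at 9.
689 hashes to 9; 9 taken -> place at 10.
213 hashes to 9; 9,10 taken -> place at 11.
264 hashes to 9; 9,10,11 taken -> place at 12.
502 hashes to 9; 9,10,11,12 taken -> place at 13.
478 hashes to 2; slot 2 is free -> place at 2.
Table: [799, —, 478, —, —, —, —, —, —, 111, 689, 213, 264, 502, —, 882, —]

13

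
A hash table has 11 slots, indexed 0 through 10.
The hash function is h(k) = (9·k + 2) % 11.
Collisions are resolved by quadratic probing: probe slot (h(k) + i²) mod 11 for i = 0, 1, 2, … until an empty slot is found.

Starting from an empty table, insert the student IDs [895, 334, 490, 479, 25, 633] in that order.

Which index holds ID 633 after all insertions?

895 hashes to 5; slot 5 is free => place at 5.
334 hashes to 5; 5 taken => place at 6.
490 hashes to 1; slot 1 is free => place at 1.
479 hashes to 1; 1 taken => place at 2.
25 hashes to 7; slot 7 is free => place at 7.
633 hashes to 1; 1,2,5 taken => place at 10.
Table: [∅, 490, 479, ∅, ∅, 895, 334, 25, ∅, ∅, 633]

10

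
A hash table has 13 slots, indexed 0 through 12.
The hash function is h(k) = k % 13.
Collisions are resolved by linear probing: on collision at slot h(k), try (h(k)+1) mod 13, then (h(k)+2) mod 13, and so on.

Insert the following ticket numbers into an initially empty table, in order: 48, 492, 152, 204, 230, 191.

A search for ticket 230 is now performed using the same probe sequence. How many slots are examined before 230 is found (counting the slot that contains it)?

48: h=9 -> slot 9
492: h=11 -> slot 11
152: h=9, probe 9,10 -> slot 10
204: h=9, probe 9,10,11,12 -> slot 12
230: h=9, probe 9,10,11,12,0 -> slot 0
191: h=9, probe 9,10,11,12,0,1 -> slot 1
Table: [230, 191, ∅, ∅, ∅, ∅, ∅, ∅, ∅, 48, 152, 492, 204]
Lookup 230: h=9, probe 9,10,11,12,0 → found at 0.

5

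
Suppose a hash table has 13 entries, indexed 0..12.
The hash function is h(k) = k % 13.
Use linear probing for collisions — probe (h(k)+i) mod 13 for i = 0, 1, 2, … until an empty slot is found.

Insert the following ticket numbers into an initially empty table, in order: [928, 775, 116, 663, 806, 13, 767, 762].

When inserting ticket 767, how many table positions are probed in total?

4

Insert 928: h=5, slot 5 empty -> index 5.
Insert 775: h=8, slot 8 empty -> index 8.
Insert 116: h=12, slot 12 empty -> index 12.
Insert 663: h=0, slot 0 empty -> index 0.
Insert 806: h=0, slot 0 occupied -> index 1.
Insert 13: h=0, slots 0,1 occupied -> index 2.
Insert 767: h=0, slots 0,1,2 occupied -> index 3.
Insert 762: h=8, slot 8 occupied -> index 9.
Table: [663, 806, 13, 767, ∅, 928, ∅, ∅, 775, 762, ∅, ∅, 116]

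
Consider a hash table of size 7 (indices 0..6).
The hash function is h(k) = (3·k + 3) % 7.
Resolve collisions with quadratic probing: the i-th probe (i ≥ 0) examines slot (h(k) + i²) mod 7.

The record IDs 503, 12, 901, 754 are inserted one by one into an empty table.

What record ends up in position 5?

503: h=0 → slot 0
12: h=4 → slot 4
901: h=4, probe 4,5 → slot 5
754: h=4, probe 4,5,1 → slot 1
Table: [503, 754, ∅, ∅, 12, 901, ∅]

901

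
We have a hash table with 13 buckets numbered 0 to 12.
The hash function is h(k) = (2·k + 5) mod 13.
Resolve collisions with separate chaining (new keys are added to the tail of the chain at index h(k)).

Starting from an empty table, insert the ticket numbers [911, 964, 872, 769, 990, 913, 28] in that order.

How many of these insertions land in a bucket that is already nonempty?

4

911 → bucket 7
964 → bucket 9
872 → bucket 7 (collision)
769 → bucket 9 (collision)
990 → bucket 9 (collision)
913 → bucket 11
28 → bucket 9 (collision)
Final buckets:
0: .
1: .
2: .
3: .
4: .
5: .
6: .
7: 911 -> 872
8: .
9: 964 -> 769 -> 990 -> 28
10: .
11: 913
12: .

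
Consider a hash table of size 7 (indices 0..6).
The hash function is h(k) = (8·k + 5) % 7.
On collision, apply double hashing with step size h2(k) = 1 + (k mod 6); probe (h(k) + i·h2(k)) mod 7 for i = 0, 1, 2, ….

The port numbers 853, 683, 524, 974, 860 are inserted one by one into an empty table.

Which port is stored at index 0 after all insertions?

853 hashes to 4; slot 4 is free → place at 4.
683 hashes to 2; slot 2 is free → place at 2.
524 hashes to 4, h2=3; 4 taken → place at 0.
974 hashes to 6; slot 6 is free → place at 6.
860 hashes to 4, h2=3; 4,0 taken → place at 3.
Table: [524, -, 683, 860, 853, -, 974]

524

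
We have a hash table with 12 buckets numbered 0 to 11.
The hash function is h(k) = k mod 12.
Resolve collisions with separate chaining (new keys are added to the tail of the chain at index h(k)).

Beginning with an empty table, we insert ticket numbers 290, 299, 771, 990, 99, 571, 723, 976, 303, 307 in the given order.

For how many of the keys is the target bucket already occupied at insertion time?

4

Insert 290: h=2, bucket 2 empty → new chain.
Insert 299: h=11, bucket 11 empty → new chain.
Insert 771: h=3, bucket 3 empty → new chain.
Insert 990: h=6, bucket 6 empty → new chain.
Insert 99: h=3, bucket 3 nonempty → append to chain.
Insert 571: h=7, bucket 7 empty → new chain.
Insert 723: h=3, bucket 3 nonempty → append to chain.
Insert 976: h=4, bucket 4 empty → new chain.
Insert 303: h=3, bucket 3 nonempty → append to chain.
Insert 307: h=7, bucket 7 nonempty → append to chain.
Final buckets:
0: ∅
1: ∅
2: 290
3: 771 -> 99 -> 723 -> 303
4: 976
5: ∅
6: 990
7: 571 -> 307
8: ∅
9: ∅
10: ∅
11: 299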